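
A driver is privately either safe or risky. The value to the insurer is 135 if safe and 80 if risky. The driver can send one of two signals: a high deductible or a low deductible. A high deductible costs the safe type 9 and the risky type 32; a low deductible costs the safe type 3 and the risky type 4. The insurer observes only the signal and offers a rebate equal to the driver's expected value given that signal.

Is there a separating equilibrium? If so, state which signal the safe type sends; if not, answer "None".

None

Try safe → high deductible, risky → low deductible:
  Under separation the insurer infers type exactly: high deductible → safe (pays 135), low deductible → risky (pays 80).
  Safe: high deductible gives 135 − 9 = 126; low deductible gives 80 − 3 = 77. No deviation. ✓
  Risky: low deductible gives 80 − 4 = 76; high deductible gives 135 − 32 = 103. Would deviate. ✗
Try safe → low deductible, risky → high deductible:
  Under separation the insurer infers type exactly: low deductible → safe (pays 135), high deductible → risky (pays 80).
  Safe: low deductible gives 135 − 3 = 132; high deductible gives 80 − 9 = 71. No deviation. ✓
  Risky: high deductible gives 80 − 32 = 48; low deductible gives 135 − 4 = 131. Would deviate. ✗
Neither assignment is incentive-compatible.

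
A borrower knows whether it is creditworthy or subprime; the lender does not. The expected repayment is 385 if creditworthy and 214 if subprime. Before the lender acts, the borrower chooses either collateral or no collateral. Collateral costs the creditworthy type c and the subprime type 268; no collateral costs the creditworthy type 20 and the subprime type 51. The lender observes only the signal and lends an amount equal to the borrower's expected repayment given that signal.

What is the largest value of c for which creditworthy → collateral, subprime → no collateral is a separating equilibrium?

Under separation: collateral → creditworthy (pays 385); no collateral → subprime (pays 214).
Subprime: 214 − 51 = 163 ≥ 385 − 268 = 117. Holds regardless of c. ✓
Creditworthy: 385 − c ≥ 214 − 20, so c ≤ 385 − 194 = 191.

191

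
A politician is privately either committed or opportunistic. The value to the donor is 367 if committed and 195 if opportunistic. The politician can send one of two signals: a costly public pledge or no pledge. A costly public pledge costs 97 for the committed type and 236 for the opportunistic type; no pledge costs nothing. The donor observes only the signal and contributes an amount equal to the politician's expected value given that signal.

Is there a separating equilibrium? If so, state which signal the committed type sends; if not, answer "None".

pledge

Try committed → pledge, opportunistic → no pledge:
  Under separation the donor infers type exactly: pledge → committed (pays 367), no pledge → opportunistic (pays 195).
  Committed: pledge gives 367 − 97 = 270; no pledge gives 195 − 0 = 195. No deviation. ✓
  Opportunistic: no pledge gives 195 − 0 = 195; pledge gives 367 − 236 = 131. No deviation. ✓
Both hold — the committed type sends pledge.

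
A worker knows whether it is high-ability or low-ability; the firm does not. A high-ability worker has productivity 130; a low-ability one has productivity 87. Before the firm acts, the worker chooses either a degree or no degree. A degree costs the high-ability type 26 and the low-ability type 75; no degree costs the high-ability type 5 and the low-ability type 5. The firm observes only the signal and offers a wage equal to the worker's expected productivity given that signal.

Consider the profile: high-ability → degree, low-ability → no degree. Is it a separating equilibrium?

Yes

If types separate, degree earns payment 130 and no degree earns 87.
High-ability: degree gives 130 − 26 = 104; no degree gives 87 − 5 = 82. No deviation. ✓
Low-ability: no degree gives 87 − 5 = 82; degree gives 130 − 75 = 55. No deviation. ✓
Neither type gains from mimicking the other.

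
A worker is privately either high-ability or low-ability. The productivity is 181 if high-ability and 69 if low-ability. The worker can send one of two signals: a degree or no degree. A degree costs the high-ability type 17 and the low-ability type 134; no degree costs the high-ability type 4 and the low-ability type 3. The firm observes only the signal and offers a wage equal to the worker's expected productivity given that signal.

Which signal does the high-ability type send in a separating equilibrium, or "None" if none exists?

degree

Try high-ability → degree, low-ability → no degree:
  Under separation the firm infers type exactly: degree → high-ability (pays 181), no degree → low-ability (pays 69).
  High-ability: degree gives 181 − 17 = 164; no degree gives 69 − 4 = 65. No deviation. ✓
  Low-ability: no degree gives 69 − 3 = 66; degree gives 181 − 134 = 47. No deviation. ✓
Both hold — the high-ability type sends degree.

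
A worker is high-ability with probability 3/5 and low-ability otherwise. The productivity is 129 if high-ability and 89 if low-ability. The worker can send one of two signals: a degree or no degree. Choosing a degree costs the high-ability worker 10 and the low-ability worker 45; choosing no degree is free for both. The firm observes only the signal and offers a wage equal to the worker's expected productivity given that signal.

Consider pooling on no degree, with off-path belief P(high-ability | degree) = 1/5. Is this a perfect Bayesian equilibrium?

At the pooled signal (no degree) the firm holds the prior 3/5 and pays 3/5·129 + 2/5·89 = 113. Off-path (degree) belief 1/5 gives 1/5·129 + 4/5·89 = 97.
High-ability: no degree gives 113 − 0 = 113; degree gives 97 − 10 = 87. Stays. ✓
Low-ability: no degree gives 113 − 0 = 113; degree gives 97 − 45 = 52. Stays. ✓

Yes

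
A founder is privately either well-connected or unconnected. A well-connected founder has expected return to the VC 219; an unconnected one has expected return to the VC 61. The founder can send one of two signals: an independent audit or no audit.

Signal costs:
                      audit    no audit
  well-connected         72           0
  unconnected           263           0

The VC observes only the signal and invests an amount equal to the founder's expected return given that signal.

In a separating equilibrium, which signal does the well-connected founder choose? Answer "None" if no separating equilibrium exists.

Try well-connected → audit, unconnected → no audit:
  If types separate, audit earns payment 219 and no audit earns 61.
  Well-connected: audit gives 219 − 72 = 147; no audit gives 61 − 0 = 61. No deviation. ✓
  Unconnected: no audit gives 61 − 0 = 61; audit gives 219 − 263 = -44. No deviation. ✓
Both hold — the well-connected type sends audit.

audit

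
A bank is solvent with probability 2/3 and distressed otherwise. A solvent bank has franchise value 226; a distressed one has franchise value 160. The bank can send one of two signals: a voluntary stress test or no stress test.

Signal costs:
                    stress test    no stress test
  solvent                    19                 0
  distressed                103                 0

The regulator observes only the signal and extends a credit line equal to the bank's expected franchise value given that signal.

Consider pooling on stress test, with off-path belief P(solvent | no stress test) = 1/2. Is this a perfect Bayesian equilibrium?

No

At the pooled signal (stress test) the regulator holds the prior 2/3 and pays 2/3·226 + 1/3·160 = 204. Off-path (no stress test) belief 1/2 gives 1/2·226 + 1/2·160 = 193.
Solvent: stress test gives 204 − 19 = 185; no stress test gives 193 − 0 = 193. Deviates. ✗
Distressed: stress test gives 204 − 103 = 101; no stress test gives 193 − 0 = 193. Deviates. ✗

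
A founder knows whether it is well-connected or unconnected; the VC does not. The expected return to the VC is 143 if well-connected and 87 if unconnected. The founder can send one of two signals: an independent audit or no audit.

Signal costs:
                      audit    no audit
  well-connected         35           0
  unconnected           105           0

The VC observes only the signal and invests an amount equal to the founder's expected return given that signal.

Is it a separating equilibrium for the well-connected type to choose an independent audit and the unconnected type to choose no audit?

Yes

If types separate, audit earns payment 143 and no audit earns 87.
Well-connected: audit gives 143 − 35 = 108; no audit gives 87 − 0 = 87. No deviation. ✓
Unconnected: no audit gives 87 − 0 = 87; audit gives 143 − 105 = 38. No deviation. ✓
Both incentive constraints hold.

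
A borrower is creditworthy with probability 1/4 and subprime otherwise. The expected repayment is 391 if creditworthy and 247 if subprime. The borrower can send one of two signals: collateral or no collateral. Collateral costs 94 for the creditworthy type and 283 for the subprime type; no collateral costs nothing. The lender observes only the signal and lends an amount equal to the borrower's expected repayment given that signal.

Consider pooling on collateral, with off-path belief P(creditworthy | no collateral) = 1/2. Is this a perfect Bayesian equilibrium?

No

On the equilibrium path (collateral) the lender holds the prior 1/4 and pays 1/4·391 + 3/4·247 = 283. Off-path (no collateral) belief 1/2 gives 1/2·391 + 1/2·247 = 319.
Creditworthy: collateral gives 283 − 94 = 189; no collateral gives 319 − 0 = 319. Deviates. ✗
Subprime: collateral gives 283 − 283 = 0; no collateral gives 319 − 0 = 319. Deviates. ✗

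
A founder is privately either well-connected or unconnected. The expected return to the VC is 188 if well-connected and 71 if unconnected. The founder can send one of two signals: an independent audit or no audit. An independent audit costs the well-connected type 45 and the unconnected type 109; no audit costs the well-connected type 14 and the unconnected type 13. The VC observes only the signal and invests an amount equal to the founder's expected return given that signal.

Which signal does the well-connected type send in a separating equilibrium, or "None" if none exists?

Try well-connected → audit, unconnected → no audit:
  Under separation the VC infers type exactly: audit → well-connected (pays 188), no audit → unconnected (pays 71).
  Well-connected: audit gives 188 − 45 = 143; no audit gives 71 − 14 = 57. No deviation. ✓
  Unconnected: no audit gives 71 − 13 = 58; audit gives 188 − 109 = 79. Would deviate. ✗
Try well-connected → no audit, unconnected → audit:
  Under separation the VC infers type exactly: no audit → well-connected (pays 188), audit → unconnected (pays 71).
  Well-connected: no audit gives 188 − 14 = 174; audit gives 71 − 45 = 26. No deviation. ✓
  Unconnected: audit gives 71 − 109 = -38; no audit gives 188 − 13 = 175. Would deviate. ✗
Neither assignment is incentive-compatible.

None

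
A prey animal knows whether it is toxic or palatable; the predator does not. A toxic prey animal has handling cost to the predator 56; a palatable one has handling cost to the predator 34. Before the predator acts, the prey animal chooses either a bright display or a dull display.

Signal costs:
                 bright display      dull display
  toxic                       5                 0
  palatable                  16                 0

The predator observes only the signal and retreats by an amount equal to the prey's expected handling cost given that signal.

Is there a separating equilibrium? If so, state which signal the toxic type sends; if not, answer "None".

None

Try toxic → bright display, palatable → dull display:
  If types separate, bright display earns payment 56 and dull display earns 34.
  Toxic: bright display gives 56 − 5 = 51; dull display gives 34 − 0 = 34. No deviation. ✓
  Palatable: dull display gives 34 − 0 = 34; bright display gives 56 − 16 = 40. Would deviate. ✗
Try toxic → dull display, palatable → bright display:
  If types separate, dull display earns payment 56 and bright display earns 34.
  Toxic: dull display gives 56 − 0 = 56; bright display gives 34 − 5 = 29. No deviation. ✓
  Palatable: bright display gives 34 − 16 = 18; dull display gives 56 − 0 = 56. Would deviate. ✗
Neither assignment is incentive-compatible.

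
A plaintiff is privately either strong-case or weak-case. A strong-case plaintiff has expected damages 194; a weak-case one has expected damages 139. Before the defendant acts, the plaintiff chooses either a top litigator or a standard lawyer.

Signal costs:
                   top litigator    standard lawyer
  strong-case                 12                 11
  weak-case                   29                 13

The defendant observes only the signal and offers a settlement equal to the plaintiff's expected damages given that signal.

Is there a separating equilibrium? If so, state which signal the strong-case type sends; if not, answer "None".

None

Try strong-case → top litigator, weak-case → standard lawyer:
  Under separation the defendant infers type exactly: top litigator → strong-case (pays 194), standard lawyer → weak-case (pays 139).
  Strong-case: top litigator gives 194 − 12 = 182; standard lawyer gives 139 − 11 = 128. No deviation. ✓
  Weak-case: standard lawyer gives 139 − 13 = 126; top litigator gives 194 − 29 = 165. Would deviate. ✗
Try strong-case → standard lawyer, weak-case → top litigator:
  Under separation the defendant infers type exactly: standard lawyer → strong-case (pays 194), top litigator → weak-case (pays 139).
  Strong-case: standard lawyer gives 194 − 11 = 183; top litigator gives 139 − 12 = 127. No deviation. ✓
  Weak-case: top litigator gives 139 − 29 = 110; standard lawyer gives 194 − 13 = 181. Would deviate. ✗
Neither assignment is incentive-compatible.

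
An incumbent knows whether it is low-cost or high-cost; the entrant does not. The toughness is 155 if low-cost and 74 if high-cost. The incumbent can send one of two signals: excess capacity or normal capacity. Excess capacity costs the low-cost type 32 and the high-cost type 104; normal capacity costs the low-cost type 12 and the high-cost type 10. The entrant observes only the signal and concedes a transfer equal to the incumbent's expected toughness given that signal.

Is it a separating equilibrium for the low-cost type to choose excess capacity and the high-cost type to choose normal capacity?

If types separate, excess capacity earns payment 155 and normal capacity earns 74.
Low-cost: excess capacity gives 155 − 32 = 123; normal capacity gives 74 − 12 = 62. No deviation. ✓
High-cost: normal capacity gives 74 − 10 = 64; excess capacity gives 155 − 104 = 51. No deviation. ✓
Neither type gains from mimicking the other.

Yes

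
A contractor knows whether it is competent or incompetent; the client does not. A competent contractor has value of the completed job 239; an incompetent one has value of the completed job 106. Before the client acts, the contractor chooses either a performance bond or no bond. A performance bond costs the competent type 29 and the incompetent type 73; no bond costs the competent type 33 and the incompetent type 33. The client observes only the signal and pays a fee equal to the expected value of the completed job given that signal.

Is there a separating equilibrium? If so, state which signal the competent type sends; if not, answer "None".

None

Try competent → bond, incompetent → no bond:
  Under separation the client infers type exactly: bond → competent (pays 239), no bond → incompetent (pays 106).
  Competent: bond gives 239 − 29 = 210; no bond gives 106 − 33 = 73. No deviation. ✓
  Incompetent: no bond gives 106 − 33 = 73; bond gives 239 − 73 = 166. Would deviate. ✗
Try competent → no bond, incompetent → bond:
  Under separation the client infers type exactly: no bond → competent (pays 239), bond → incompetent (pays 106).
  Competent: no bond gives 239 − 33 = 206; bond gives 106 − 29 = 77. No deviation. ✓
  Incompetent: bond gives 106 − 73 = 33; no bond gives 239 − 33 = 206. Would deviate. ✗
Neither assignment is incentive-compatible.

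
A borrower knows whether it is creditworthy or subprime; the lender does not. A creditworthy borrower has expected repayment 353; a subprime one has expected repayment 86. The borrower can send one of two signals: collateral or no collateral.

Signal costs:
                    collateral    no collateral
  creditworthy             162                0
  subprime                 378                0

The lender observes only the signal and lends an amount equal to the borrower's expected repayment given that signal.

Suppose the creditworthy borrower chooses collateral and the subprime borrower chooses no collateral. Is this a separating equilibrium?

Under separation the lender infers type exactly: collateral → creditworthy (pays 353), no collateral → subprime (pays 86).
Creditworthy: collateral gives 353 − 162 = 191; no collateral gives 86 − 0 = 86. No deviation. ✓
Subprime: no collateral gives 86 − 0 = 86; collateral gives 353 − 378 = -25. No deviation. ✓
Both incentive constraints hold.

Yes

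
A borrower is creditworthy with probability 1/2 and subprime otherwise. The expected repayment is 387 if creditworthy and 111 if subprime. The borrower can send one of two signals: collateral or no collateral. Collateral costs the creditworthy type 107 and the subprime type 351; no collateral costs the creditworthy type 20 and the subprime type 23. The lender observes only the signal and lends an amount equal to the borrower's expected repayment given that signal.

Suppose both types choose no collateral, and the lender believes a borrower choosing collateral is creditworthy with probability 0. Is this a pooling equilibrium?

Yes

At the pooled signal (no collateral) the lender holds the prior 1/2 and pays 1/2·387 + 1/2·111 = 249. Off-path (collateral) belief 0 gives 0·387 + 1·111 = 111.
Creditworthy: no collateral gives 249 − 20 = 229; collateral gives 111 − 107 = 4. Stays. ✓
Subprime: no collateral gives 249 − 23 = 226; collateral gives 111 − 351 = -240. Stays. ✓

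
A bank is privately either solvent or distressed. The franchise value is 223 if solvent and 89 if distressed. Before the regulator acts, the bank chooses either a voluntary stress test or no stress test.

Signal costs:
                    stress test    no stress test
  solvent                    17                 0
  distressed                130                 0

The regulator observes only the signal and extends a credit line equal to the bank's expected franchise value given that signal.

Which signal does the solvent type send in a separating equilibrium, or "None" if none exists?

Try solvent → stress test, distressed → no stress test:
  Under separation the regulator infers type exactly: stress test → solvent (pays 223), no stress test → distressed (pays 89).
  Solvent: stress test gives 223 − 17 = 206; no stress test gives 89 − 0 = 89. No deviation. ✓
  Distressed: no stress test gives 89 − 0 = 89; stress test gives 223 − 130 = 93. Would deviate. ✗
Try solvent → no stress test, distressed → stress test:
  Under separation the regulator infers type exactly: no stress test → solvent (pays 223), stress test → distressed (pays 89).
  Solvent: no stress test gives 223 − 0 = 223; stress test gives 89 − 17 = 72. No deviation. ✓
  Distressed: stress test gives 89 − 130 = -41; no stress test gives 223 − 0 = 223. Would deviate. ✗
Neither assignment is incentive-compatible.

None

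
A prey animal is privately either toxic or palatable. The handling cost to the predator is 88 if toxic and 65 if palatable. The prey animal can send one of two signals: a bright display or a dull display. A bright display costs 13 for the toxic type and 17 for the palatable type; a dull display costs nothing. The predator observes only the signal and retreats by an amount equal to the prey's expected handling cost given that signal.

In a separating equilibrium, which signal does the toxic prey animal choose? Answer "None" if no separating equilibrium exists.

None

Try toxic → bright display, palatable → dull display:
  Under separation the predator infers type exactly: bright display → toxic (pays 88), dull display → palatable (pays 65).
  Toxic: bright display gives 88 − 13 = 75; dull display gives 65 − 0 = 65. No deviation. ✓
  Palatable: dull display gives 65 − 0 = 65; bright display gives 88 − 17 = 71. Would deviate. ✗
Try toxic → dull display, palatable → bright display:
  Under separation the predator infers type exactly: dull display → toxic (pays 88), bright display → palatable (pays 65).
  Toxic: dull display gives 88 − 0 = 88; bright display gives 65 − 13 = 52. No deviation. ✓
  Palatable: bright display gives 65 − 17 = 48; dull display gives 88 − 0 = 88. Would deviate. ✗
Neither assignment is incentive-compatible.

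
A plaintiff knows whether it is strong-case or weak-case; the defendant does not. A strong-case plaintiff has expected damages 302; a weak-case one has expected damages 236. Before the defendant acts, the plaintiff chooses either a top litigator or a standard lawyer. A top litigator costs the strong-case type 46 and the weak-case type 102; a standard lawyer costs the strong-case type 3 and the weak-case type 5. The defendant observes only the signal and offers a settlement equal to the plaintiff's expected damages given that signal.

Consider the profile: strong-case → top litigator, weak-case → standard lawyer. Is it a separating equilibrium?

Yes

If types separate, top litigator earns payment 302 and standard lawyer earns 236.
Strong-case: top litigator gives 302 − 46 = 256; standard lawyer gives 236 − 3 = 233. No deviation. ✓
Weak-case: standard lawyer gives 236 − 5 = 231; top litigator gives 302 − 102 = 200. No deviation. ✓
Neither type gains from mimicking the other.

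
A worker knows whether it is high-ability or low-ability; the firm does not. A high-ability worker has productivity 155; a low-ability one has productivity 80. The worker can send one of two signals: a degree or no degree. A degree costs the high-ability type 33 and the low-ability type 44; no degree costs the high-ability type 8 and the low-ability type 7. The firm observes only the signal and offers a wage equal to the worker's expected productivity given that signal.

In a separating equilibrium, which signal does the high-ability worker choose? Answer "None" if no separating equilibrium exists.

Try high-ability → degree, low-ability → no degree:
  If types separate, degree earns payment 155 and no degree earns 80.
  High-ability: degree gives 155 − 33 = 122; no degree gives 80 − 8 = 72. No deviation. ✓
  Low-ability: no degree gives 80 − 7 = 73; degree gives 155 − 44 = 111. Would deviate. ✗
Try high-ability → no degree, low-ability → degree:
  If types separate, no degree earns payment 155 and degree earns 80.
  High-ability: no degree gives 155 − 8 = 147; degree gives 80 − 33 = 47. No deviation. ✓
  Low-ability: degree gives 80 − 44 = 36; no degree gives 155 − 7 = 148. Would deviate. ✗
Neither assignment is incentive-compatible.

None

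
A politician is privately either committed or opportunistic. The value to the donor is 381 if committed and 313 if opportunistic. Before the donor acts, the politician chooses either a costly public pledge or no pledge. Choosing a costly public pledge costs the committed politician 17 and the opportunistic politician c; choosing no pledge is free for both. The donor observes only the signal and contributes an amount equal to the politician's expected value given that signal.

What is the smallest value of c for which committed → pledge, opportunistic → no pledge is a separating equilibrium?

Under separation: pledge → committed (pays 381); no pledge → opportunistic (pays 313).
Committed: 381 − 17 = 364 ≥ 313 − 0 = 313. Holds regardless of c. ✓
Opportunistic: 313 − 0 ≥ 381 − c, so c ≥ 381 − 313 = 68.

68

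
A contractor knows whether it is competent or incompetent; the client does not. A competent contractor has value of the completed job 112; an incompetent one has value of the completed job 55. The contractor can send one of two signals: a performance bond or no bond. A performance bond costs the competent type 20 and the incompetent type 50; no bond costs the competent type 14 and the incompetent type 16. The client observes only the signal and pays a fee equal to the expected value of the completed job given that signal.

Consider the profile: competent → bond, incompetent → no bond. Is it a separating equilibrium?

Under separation the client infers type exactly: bond → competent (pays 112), no bond → incompetent (pays 55).
Competent: bond gives 112 − 20 = 92; no bond gives 55 − 14 = 41. No deviation. ✓
Incompetent: no bond gives 55 − 16 = 39; bond gives 112 − 50 = 62. Would deviate. ✗

No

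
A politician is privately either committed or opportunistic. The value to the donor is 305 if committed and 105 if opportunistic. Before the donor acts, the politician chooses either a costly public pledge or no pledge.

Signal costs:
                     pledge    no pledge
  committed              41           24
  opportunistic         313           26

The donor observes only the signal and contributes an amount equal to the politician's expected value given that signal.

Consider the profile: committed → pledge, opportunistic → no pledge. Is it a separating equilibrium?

Yes

Under separation the donor infers type exactly: pledge → committed (pays 305), no pledge → opportunistic (pays 105).
Committed: pledge gives 305 − 41 = 264; no pledge gives 105 − 24 = 81. No deviation. ✓
Opportunistic: no pledge gives 105 − 26 = 79; pledge gives 305 − 313 = -8. No deviation. ✓
Both incentive constraints hold.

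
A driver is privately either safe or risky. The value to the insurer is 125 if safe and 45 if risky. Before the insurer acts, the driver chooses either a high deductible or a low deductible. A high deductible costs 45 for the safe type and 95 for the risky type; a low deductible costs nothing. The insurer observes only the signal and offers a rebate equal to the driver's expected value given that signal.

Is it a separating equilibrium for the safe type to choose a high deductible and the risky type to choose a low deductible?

Yes

If types separate, high deductible earns payment 125 and low deductible earns 45.
Safe: high deductible gives 125 − 45 = 80; low deductible gives 45 − 0 = 45. No deviation. ✓
Risky: low deductible gives 45 − 0 = 45; high deductible gives 125 − 95 = 30. No deviation. ✓
Neither type gains from mimicking the other.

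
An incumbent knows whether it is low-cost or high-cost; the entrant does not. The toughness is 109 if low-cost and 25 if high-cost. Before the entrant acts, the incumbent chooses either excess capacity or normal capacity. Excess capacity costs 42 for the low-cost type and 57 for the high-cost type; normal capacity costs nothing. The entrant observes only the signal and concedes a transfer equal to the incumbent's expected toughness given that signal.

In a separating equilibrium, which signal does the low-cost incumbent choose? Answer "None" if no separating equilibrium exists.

Try low-cost → excess capacity, high-cost → normal capacity:
  If types separate, excess capacity earns payment 109 and normal capacity earns 25.
  Low-cost: excess capacity gives 109 − 42 = 67; normal capacity gives 25 − 0 = 25. No deviation. ✓
  High-cost: normal capacity gives 25 − 0 = 25; excess capacity gives 109 − 57 = 52. Would deviate. ✗
Try low-cost → normal capacity, high-cost → excess capacity:
  If types separate, normal capacity earns payment 109 and excess capacity earns 25.
  Low-cost: normal capacity gives 109 − 0 = 109; excess capacity gives 25 − 42 = -17. No deviation. ✓
  High-cost: excess capacity gives 25 − 57 = -32; normal capacity gives 109 − 0 = 109. Would deviate. ✗
Neither assignment is incentive-compatible.

None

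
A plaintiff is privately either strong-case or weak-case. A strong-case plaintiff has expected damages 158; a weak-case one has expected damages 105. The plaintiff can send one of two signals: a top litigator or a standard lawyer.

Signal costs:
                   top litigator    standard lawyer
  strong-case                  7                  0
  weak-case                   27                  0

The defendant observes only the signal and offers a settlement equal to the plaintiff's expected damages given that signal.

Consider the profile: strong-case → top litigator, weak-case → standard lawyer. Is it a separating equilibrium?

Under separation the defendant infers type exactly: top litigator → strong-case (pays 158), standard lawyer → weak-case (pays 105).
Strong-case: top litigator gives 158 − 7 = 151; standard lawyer gives 105 − 0 = 105. No deviation. ✓
Weak-case: standard lawyer gives 105 − 0 = 105; top litigator gives 158 − 27 = 131. Would deviate. ✗

No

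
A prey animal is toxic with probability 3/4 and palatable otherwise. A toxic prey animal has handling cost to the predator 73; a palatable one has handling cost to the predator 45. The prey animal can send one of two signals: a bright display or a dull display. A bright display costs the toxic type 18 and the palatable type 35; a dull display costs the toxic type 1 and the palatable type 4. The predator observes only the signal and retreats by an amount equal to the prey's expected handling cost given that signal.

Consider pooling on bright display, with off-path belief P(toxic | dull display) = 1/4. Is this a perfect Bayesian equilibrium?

No

On the equilibrium path (bright display) the predator holds the prior 3/4 and pays 3/4·73 + 1/4·45 = 66. Off-path (dull display) belief 1/4 gives 1/4·73 + 3/4·45 = 52.
Toxic: bright display gives 66 − 18 = 48; dull display gives 52 − 1 = 51. Deviates. ✗
Palatable: bright display gives 66 − 35 = 31; dull display gives 52 − 4 = 48. Deviates. ✗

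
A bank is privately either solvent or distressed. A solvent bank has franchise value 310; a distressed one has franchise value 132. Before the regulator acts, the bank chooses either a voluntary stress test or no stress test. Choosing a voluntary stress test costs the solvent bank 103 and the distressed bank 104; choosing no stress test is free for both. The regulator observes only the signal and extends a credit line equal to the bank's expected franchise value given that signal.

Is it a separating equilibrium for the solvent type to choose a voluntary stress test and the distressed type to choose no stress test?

Under separation the regulator infers type exactly: stress test → solvent (pays 310), no stress test → distressed (pays 132).
Solvent: stress test gives 310 − 103 = 207; no stress test gives 132 − 0 = 132. No deviation. ✓
Distressed: no stress test gives 132 − 0 = 132; stress test gives 310 − 104 = 206. Would deviate. ✗

No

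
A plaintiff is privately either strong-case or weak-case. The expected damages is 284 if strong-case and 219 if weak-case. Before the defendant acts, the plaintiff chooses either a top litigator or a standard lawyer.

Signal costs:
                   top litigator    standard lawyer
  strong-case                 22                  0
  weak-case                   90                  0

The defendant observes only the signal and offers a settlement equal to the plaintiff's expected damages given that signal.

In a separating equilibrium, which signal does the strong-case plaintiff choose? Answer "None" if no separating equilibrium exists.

top litigator

Try strong-case → top litigator, weak-case → standard lawyer:
  If types separate, top litigator earns payment 284 and standard lawyer earns 219.
  Strong-case: top litigator gives 284 − 22 = 262; standard lawyer gives 219 − 0 = 219. No deviation. ✓
  Weak-case: standard lawyer gives 219 − 0 = 219; top litigator gives 284 − 90 = 194. No deviation. ✓
Both hold — the strong-case type sends top litigator.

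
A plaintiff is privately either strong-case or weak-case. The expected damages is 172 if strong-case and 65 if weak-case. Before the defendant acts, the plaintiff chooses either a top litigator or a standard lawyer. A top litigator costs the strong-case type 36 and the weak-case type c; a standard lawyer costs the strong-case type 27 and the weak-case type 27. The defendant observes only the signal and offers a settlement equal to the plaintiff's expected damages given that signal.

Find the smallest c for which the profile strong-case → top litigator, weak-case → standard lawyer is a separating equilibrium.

Under separation: top litigator → strong-case (pays 172); standard lawyer → weak-case (pays 65).
Strong-case: 172 − 36 = 136 ≥ 65 − 27 = 38. Holds regardless of c. ✓
Weak-case: 65 − 27 ≥ 172 − c, so c ≥ 172 − 38 = 134.

134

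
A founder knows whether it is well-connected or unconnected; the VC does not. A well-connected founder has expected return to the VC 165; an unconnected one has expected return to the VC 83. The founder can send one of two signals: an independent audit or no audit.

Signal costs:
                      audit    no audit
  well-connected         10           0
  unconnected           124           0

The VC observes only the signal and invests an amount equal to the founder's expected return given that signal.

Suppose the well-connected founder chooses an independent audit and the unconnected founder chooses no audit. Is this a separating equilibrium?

Yes

If types separate, audit earns payment 165 and no audit earns 83.
Well-connected: audit gives 165 − 10 = 155; no audit gives 83 − 0 = 83. No deviation. ✓
Unconnected: no audit gives 83 − 0 = 83; audit gives 165 − 124 = 41. No deviation. ✓
Both incentive constraints hold.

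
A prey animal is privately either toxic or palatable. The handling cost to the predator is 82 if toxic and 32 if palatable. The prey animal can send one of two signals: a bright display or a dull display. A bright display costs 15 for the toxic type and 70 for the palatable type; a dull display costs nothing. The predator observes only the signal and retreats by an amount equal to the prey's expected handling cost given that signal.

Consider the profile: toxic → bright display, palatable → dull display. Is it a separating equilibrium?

Under separation the predator infers type exactly: bright display → toxic (pays 82), dull display → palatable (pays 32).
Toxic: bright display gives 82 − 15 = 67; dull display gives 32 − 0 = 32. No deviation. ✓
Palatable: dull display gives 32 − 0 = 32; bright display gives 82 − 70 = 12. No deviation. ✓
Both incentive constraints hold.

Yes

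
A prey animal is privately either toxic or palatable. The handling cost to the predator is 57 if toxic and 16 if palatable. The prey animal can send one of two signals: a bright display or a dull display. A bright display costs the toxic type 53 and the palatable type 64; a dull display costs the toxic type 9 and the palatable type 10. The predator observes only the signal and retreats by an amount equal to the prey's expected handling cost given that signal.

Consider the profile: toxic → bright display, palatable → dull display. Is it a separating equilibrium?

If types separate, bright display earns payment 57 and dull display earns 16.
Toxic: bright display gives 57 − 53 = 4; dull display gives 16 − 9 = 7. Would deviate. ✗
Palatable: dull display gives 16 − 10 = 6; bright display gives 57 − 64 = -7. No deviation. ✓

No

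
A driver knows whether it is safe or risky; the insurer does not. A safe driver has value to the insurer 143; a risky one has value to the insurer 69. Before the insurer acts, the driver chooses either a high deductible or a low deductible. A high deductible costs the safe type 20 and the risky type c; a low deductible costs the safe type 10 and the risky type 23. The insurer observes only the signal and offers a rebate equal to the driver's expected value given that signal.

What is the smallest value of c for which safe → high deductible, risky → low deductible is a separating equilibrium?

Under separation: high deductible → safe (pays 143); low deductible → risky (pays 69).
Safe: 143 − 20 = 123 ≥ 69 − 10 = 59. Holds regardless of c. ✓
Risky: 69 − 23 ≥ 143 − c, so c ≥ 143 − 46 = 97.

97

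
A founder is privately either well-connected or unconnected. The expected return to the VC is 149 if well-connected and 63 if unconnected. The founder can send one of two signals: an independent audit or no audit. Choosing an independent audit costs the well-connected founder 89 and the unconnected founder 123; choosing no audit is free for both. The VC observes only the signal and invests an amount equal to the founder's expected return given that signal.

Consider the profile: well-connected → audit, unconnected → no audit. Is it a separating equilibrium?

If types separate, audit earns payment 149 and no audit earns 63.
Well-connected: audit gives 149 − 89 = 60; no audit gives 63 − 0 = 63. Would deviate. ✗
Unconnected: no audit gives 63 − 0 = 63; audit gives 149 − 123 = 26. No deviation. ✓

No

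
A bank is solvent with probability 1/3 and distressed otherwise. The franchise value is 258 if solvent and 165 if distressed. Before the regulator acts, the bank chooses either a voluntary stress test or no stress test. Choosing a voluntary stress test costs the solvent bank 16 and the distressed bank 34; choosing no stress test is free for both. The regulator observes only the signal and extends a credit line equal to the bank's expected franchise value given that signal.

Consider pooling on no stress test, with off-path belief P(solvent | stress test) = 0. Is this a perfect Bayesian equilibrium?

At the pooled signal (no stress test) the regulator holds the prior 1/3 and pays 1/3·258 + 2/3·165 = 196. Off-path (stress test) belief 0 gives 0·258 + 1·165 = 165.
Solvent: no stress test gives 196 − 0 = 196; stress test gives 165 − 16 = 149. Stays. ✓
Distressed: no stress test gives 196 − 0 = 196; stress test gives 165 − 34 = 131. Stays. ✓

Yes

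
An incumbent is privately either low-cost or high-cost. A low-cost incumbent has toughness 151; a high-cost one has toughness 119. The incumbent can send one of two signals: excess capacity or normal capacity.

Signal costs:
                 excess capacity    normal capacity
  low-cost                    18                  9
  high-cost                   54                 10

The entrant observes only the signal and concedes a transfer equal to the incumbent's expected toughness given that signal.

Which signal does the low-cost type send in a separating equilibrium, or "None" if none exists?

Try low-cost → excess capacity, high-cost → normal capacity:
  Under separation the entrant infers type exactly: excess capacity → low-cost (pays 151), normal capacity → high-cost (pays 119).
  Low-cost: excess capacity gives 151 − 18 = 133; normal capacity gives 119 − 9 = 110. No deviation. ✓
  High-cost: normal capacity gives 119 − 10 = 109; excess capacity gives 151 − 54 = 97. No deviation. ✓
Both hold — the low-cost type sends excess capacity.

excess capacity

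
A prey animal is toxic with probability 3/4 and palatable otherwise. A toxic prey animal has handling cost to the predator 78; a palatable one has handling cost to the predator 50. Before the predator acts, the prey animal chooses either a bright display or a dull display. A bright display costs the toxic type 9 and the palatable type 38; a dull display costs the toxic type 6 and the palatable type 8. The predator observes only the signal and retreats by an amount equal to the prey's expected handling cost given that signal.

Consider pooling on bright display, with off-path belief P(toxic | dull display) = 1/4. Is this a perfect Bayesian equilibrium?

No

At the pooled signal (bright display) the predator holds the prior 3/4 and pays 3/4·78 + 1/4·50 = 71. Off-path (dull display) belief 1/4 gives 1/4·78 + 3/4·50 = 57.
Toxic: bright display gives 71 − 9 = 62; dull display gives 57 − 6 = 51. Stays. ✓
Palatable: bright display gives 71 − 38 = 33; dull display gives 57 − 8 = 49. Deviates. ✗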